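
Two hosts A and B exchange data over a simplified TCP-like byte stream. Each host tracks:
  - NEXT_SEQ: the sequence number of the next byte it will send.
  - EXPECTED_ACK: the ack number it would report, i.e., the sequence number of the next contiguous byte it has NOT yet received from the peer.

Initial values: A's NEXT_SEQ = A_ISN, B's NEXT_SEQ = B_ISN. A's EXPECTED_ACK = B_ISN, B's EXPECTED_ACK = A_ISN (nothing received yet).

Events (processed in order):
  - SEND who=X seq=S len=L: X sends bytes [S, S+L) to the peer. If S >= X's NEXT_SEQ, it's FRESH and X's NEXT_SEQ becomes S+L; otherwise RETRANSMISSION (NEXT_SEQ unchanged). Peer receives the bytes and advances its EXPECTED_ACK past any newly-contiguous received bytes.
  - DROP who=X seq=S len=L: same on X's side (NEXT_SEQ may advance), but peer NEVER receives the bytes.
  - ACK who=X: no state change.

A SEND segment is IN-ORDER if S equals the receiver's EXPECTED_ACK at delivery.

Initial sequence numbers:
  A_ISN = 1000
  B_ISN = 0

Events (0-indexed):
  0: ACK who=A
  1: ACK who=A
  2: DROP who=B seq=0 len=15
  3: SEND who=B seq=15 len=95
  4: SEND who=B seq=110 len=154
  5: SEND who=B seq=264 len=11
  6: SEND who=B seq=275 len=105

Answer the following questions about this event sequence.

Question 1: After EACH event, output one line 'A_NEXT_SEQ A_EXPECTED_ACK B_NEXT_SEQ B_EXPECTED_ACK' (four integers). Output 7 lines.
1000 0 0 1000
1000 0 0 1000
1000 0 15 1000
1000 0 110 1000
1000 0 264 1000
1000 0 275 1000
1000 0 380 1000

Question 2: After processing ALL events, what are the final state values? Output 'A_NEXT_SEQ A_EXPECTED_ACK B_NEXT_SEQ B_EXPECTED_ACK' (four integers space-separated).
After event 0: A_seq=1000 A_ack=0 B_seq=0 B_ack=1000
After event 1: A_seq=1000 A_ack=0 B_seq=0 B_ack=1000
After event 2: A_seq=1000 A_ack=0 B_seq=15 B_ack=1000
After event 3: A_seq=1000 A_ack=0 B_seq=110 B_ack=1000
After event 4: A_seq=1000 A_ack=0 B_seq=264 B_ack=1000
After event 5: A_seq=1000 A_ack=0 B_seq=275 B_ack=1000
After event 6: A_seq=1000 A_ack=0 B_seq=380 B_ack=1000

Answer: 1000 0 380 1000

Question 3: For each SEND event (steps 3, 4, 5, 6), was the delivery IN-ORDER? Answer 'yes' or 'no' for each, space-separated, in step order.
Answer: no no no no

Derivation:
Step 3: SEND seq=15 -> out-of-order
Step 4: SEND seq=110 -> out-of-order
Step 5: SEND seq=264 -> out-of-order
Step 6: SEND seq=275 -> out-of-order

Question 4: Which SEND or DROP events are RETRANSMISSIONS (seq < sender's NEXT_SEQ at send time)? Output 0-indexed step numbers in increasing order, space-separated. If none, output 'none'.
Step 2: DROP seq=0 -> fresh
Step 3: SEND seq=15 -> fresh
Step 4: SEND seq=110 -> fresh
Step 5: SEND seq=264 -> fresh
Step 6: SEND seq=275 -> fresh

Answer: none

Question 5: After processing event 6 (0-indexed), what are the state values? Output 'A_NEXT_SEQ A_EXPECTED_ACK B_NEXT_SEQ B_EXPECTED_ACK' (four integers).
After event 0: A_seq=1000 A_ack=0 B_seq=0 B_ack=1000
After event 1: A_seq=1000 A_ack=0 B_seq=0 B_ack=1000
After event 2: A_seq=1000 A_ack=0 B_seq=15 B_ack=1000
After event 3: A_seq=1000 A_ack=0 B_seq=110 B_ack=1000
After event 4: A_seq=1000 A_ack=0 B_seq=264 B_ack=1000
After event 5: A_seq=1000 A_ack=0 B_seq=275 B_ack=1000
After event 6: A_seq=1000 A_ack=0 B_seq=380 B_ack=1000

1000 0 380 1000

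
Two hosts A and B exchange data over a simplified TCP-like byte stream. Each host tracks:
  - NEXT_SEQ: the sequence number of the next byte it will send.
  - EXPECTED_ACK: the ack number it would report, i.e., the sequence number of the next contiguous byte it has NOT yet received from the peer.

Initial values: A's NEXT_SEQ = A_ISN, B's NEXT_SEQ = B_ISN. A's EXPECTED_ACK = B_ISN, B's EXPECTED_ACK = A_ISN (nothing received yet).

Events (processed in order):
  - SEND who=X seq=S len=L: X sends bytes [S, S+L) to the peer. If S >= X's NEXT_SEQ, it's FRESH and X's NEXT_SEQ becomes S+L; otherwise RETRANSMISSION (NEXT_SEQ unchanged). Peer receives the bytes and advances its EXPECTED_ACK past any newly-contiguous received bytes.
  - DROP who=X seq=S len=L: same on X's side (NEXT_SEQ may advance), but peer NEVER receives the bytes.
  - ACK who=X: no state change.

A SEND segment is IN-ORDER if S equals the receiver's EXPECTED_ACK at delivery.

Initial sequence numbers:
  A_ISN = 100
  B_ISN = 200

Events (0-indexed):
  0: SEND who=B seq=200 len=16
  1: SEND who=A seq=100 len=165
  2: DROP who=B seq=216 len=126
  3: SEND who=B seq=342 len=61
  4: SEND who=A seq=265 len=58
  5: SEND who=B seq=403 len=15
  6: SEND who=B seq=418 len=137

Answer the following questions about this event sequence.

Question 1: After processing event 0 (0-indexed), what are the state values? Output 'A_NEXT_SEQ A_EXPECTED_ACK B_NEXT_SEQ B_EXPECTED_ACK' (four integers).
After event 0: A_seq=100 A_ack=216 B_seq=216 B_ack=100

100 216 216 100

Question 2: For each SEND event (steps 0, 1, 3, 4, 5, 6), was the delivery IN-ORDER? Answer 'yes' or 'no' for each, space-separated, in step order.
Answer: yes yes no yes no no

Derivation:
Step 0: SEND seq=200 -> in-order
Step 1: SEND seq=100 -> in-order
Step 3: SEND seq=342 -> out-of-order
Step 4: SEND seq=265 -> in-order
Step 5: SEND seq=403 -> out-of-order
Step 6: SEND seq=418 -> out-of-order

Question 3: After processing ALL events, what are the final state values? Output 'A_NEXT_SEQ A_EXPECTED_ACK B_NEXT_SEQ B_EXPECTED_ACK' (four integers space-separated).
After event 0: A_seq=100 A_ack=216 B_seq=216 B_ack=100
After event 1: A_seq=265 A_ack=216 B_seq=216 B_ack=265
After event 2: A_seq=265 A_ack=216 B_seq=342 B_ack=265
After event 3: A_seq=265 A_ack=216 B_seq=403 B_ack=265
After event 4: A_seq=323 A_ack=216 B_seq=403 B_ack=323
After event 5: A_seq=323 A_ack=216 B_seq=418 B_ack=323
After event 6: A_seq=323 A_ack=216 B_seq=555 B_ack=323

Answer: 323 216 555 323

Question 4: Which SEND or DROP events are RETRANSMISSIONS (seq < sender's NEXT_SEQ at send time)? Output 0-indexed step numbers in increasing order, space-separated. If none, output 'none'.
Step 0: SEND seq=200 -> fresh
Step 1: SEND seq=100 -> fresh
Step 2: DROP seq=216 -> fresh
Step 3: SEND seq=342 -> fresh
Step 4: SEND seq=265 -> fresh
Step 5: SEND seq=403 -> fresh
Step 6: SEND seq=418 -> fresh

Answer: none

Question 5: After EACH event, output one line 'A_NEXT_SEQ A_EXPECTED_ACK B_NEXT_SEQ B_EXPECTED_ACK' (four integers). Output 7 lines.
100 216 216 100
265 216 216 265
265 216 342 265
265 216 403 265
323 216 403 323
323 216 418 323
323 216 555 323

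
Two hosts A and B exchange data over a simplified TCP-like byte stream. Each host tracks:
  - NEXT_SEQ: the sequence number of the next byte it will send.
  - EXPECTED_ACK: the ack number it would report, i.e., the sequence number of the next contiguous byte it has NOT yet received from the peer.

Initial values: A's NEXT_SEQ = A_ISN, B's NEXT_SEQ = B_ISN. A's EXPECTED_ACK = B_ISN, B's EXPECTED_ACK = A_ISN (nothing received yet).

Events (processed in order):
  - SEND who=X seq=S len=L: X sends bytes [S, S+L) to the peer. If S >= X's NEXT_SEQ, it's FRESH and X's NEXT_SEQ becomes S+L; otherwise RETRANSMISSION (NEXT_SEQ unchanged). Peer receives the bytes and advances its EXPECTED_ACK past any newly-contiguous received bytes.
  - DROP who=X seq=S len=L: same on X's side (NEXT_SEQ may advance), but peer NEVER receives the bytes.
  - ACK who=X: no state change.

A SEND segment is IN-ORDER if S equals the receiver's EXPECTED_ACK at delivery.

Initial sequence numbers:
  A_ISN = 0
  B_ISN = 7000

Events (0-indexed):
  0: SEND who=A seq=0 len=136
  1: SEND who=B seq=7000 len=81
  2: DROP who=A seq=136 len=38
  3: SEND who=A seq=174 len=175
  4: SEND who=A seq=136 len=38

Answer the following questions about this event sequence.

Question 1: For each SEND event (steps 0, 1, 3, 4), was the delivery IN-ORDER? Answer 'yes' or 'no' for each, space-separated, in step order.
Answer: yes yes no yes

Derivation:
Step 0: SEND seq=0 -> in-order
Step 1: SEND seq=7000 -> in-order
Step 3: SEND seq=174 -> out-of-order
Step 4: SEND seq=136 -> in-order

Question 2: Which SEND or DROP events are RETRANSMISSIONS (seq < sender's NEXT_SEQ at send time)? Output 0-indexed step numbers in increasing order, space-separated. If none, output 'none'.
Answer: 4

Derivation:
Step 0: SEND seq=0 -> fresh
Step 1: SEND seq=7000 -> fresh
Step 2: DROP seq=136 -> fresh
Step 3: SEND seq=174 -> fresh
Step 4: SEND seq=136 -> retransmit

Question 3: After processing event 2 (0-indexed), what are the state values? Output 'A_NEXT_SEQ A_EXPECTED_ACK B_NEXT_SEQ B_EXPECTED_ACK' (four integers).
After event 0: A_seq=136 A_ack=7000 B_seq=7000 B_ack=136
After event 1: A_seq=136 A_ack=7081 B_seq=7081 B_ack=136
After event 2: A_seq=174 A_ack=7081 B_seq=7081 B_ack=136

174 7081 7081 136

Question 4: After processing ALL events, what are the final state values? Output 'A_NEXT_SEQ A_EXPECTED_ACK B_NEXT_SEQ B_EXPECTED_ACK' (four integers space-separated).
Answer: 349 7081 7081 349

Derivation:
After event 0: A_seq=136 A_ack=7000 B_seq=7000 B_ack=136
After event 1: A_seq=136 A_ack=7081 B_seq=7081 B_ack=136
After event 2: A_seq=174 A_ack=7081 B_seq=7081 B_ack=136
After event 3: A_seq=349 A_ack=7081 B_seq=7081 B_ack=136
After event 4: A_seq=349 A_ack=7081 B_seq=7081 B_ack=349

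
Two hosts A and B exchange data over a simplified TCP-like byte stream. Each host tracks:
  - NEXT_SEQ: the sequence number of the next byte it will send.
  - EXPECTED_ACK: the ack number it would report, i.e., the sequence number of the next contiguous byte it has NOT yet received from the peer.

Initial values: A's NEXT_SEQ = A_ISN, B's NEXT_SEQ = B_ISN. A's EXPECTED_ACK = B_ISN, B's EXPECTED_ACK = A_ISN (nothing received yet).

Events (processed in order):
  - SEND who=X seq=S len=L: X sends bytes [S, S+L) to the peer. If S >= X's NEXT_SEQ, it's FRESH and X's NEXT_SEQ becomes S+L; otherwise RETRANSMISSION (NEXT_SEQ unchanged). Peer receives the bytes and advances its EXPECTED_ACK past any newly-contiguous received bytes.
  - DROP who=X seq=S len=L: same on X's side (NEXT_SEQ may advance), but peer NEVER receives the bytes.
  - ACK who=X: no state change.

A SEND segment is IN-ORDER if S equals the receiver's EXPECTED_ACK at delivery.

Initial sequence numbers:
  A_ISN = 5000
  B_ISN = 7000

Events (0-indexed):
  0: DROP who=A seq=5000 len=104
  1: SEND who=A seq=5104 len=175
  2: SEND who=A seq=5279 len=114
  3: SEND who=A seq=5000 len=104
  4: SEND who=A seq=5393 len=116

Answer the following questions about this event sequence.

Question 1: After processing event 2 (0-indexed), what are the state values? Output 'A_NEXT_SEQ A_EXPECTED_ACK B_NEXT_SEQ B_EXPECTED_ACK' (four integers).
After event 0: A_seq=5104 A_ack=7000 B_seq=7000 B_ack=5000
After event 1: A_seq=5279 A_ack=7000 B_seq=7000 B_ack=5000
After event 2: A_seq=5393 A_ack=7000 B_seq=7000 B_ack=5000

5393 7000 7000 5000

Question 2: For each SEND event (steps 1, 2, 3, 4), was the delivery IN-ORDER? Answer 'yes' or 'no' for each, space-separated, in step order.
Step 1: SEND seq=5104 -> out-of-order
Step 2: SEND seq=5279 -> out-of-order
Step 3: SEND seq=5000 -> in-order
Step 4: SEND seq=5393 -> in-order

Answer: no no yes yes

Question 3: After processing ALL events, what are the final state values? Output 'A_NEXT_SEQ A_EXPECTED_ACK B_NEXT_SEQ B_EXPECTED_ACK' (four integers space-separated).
After event 0: A_seq=5104 A_ack=7000 B_seq=7000 B_ack=5000
After event 1: A_seq=5279 A_ack=7000 B_seq=7000 B_ack=5000
After event 2: A_seq=5393 A_ack=7000 B_seq=7000 B_ack=5000
After event 3: A_seq=5393 A_ack=7000 B_seq=7000 B_ack=5393
After event 4: A_seq=5509 A_ack=7000 B_seq=7000 B_ack=5509

Answer: 5509 7000 7000 5509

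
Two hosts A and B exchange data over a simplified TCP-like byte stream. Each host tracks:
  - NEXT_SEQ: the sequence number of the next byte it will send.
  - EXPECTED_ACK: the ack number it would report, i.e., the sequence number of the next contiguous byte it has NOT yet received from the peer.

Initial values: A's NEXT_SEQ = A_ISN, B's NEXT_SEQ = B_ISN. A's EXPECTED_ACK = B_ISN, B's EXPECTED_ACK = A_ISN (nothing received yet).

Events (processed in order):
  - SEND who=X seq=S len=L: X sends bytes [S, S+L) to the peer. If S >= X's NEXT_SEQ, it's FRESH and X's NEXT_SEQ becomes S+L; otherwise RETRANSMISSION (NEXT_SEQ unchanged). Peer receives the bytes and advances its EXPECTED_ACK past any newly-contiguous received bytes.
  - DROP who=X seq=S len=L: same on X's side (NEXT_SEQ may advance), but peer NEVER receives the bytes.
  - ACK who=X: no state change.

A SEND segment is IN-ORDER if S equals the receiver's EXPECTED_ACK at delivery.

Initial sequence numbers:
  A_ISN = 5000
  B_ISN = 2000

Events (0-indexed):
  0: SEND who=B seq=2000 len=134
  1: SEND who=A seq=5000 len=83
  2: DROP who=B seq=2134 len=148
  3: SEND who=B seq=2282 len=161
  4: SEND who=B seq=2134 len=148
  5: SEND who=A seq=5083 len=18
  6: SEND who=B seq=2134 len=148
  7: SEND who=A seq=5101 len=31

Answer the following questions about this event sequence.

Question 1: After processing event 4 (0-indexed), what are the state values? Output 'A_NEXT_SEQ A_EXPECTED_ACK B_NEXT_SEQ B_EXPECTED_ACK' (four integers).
After event 0: A_seq=5000 A_ack=2134 B_seq=2134 B_ack=5000
After event 1: A_seq=5083 A_ack=2134 B_seq=2134 B_ack=5083
After event 2: A_seq=5083 A_ack=2134 B_seq=2282 B_ack=5083
After event 3: A_seq=5083 A_ack=2134 B_seq=2443 B_ack=5083
After event 4: A_seq=5083 A_ack=2443 B_seq=2443 B_ack=5083

5083 2443 2443 5083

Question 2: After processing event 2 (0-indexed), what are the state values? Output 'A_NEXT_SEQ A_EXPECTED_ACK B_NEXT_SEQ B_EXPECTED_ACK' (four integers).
After event 0: A_seq=5000 A_ack=2134 B_seq=2134 B_ack=5000
After event 1: A_seq=5083 A_ack=2134 B_seq=2134 B_ack=5083
After event 2: A_seq=5083 A_ack=2134 B_seq=2282 B_ack=5083

5083 2134 2282 5083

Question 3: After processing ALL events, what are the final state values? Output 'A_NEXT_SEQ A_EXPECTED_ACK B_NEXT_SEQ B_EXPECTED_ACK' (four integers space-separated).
Answer: 5132 2443 2443 5132

Derivation:
After event 0: A_seq=5000 A_ack=2134 B_seq=2134 B_ack=5000
After event 1: A_seq=5083 A_ack=2134 B_seq=2134 B_ack=5083
After event 2: A_seq=5083 A_ack=2134 B_seq=2282 B_ack=5083
After event 3: A_seq=5083 A_ack=2134 B_seq=2443 B_ack=5083
After event 4: A_seq=5083 A_ack=2443 B_seq=2443 B_ack=5083
After event 5: A_seq=5101 A_ack=2443 B_seq=2443 B_ack=5101
After event 6: A_seq=5101 A_ack=2443 B_seq=2443 B_ack=5101
After event 7: A_seq=5132 A_ack=2443 B_seq=2443 B_ack=5132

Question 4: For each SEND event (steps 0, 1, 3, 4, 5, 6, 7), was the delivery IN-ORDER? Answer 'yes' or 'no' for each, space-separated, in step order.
Step 0: SEND seq=2000 -> in-order
Step 1: SEND seq=5000 -> in-order
Step 3: SEND seq=2282 -> out-of-order
Step 4: SEND seq=2134 -> in-order
Step 5: SEND seq=5083 -> in-order
Step 6: SEND seq=2134 -> out-of-order
Step 7: SEND seq=5101 -> in-order

Answer: yes yes no yes yes no yes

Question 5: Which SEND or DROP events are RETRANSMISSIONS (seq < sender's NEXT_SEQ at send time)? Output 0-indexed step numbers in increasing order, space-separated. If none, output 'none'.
Step 0: SEND seq=2000 -> fresh
Step 1: SEND seq=5000 -> fresh
Step 2: DROP seq=2134 -> fresh
Step 3: SEND seq=2282 -> fresh
Step 4: SEND seq=2134 -> retransmit
Step 5: SEND seq=5083 -> fresh
Step 6: SEND seq=2134 -> retransmit
Step 7: SEND seq=5101 -> fresh

Answer: 4 6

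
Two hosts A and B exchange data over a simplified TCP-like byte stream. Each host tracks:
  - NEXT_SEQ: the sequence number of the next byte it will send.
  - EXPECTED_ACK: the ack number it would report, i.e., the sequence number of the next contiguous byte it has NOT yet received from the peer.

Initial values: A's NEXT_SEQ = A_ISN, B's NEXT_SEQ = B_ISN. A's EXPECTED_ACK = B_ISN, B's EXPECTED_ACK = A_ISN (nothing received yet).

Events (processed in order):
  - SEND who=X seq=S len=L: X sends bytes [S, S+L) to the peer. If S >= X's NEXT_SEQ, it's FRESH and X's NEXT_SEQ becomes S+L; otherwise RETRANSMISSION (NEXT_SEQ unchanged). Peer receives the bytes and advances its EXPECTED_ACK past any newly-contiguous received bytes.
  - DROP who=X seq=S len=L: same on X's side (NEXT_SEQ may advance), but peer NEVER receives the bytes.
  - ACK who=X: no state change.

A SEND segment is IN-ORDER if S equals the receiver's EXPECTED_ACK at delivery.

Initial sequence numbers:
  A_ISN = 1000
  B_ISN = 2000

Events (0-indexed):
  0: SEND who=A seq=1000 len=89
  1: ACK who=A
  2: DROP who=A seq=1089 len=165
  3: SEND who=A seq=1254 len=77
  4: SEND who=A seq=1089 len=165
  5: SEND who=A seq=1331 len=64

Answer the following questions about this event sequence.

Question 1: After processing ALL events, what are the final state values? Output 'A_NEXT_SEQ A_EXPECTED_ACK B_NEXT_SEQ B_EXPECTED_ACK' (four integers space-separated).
After event 0: A_seq=1089 A_ack=2000 B_seq=2000 B_ack=1089
After event 1: A_seq=1089 A_ack=2000 B_seq=2000 B_ack=1089
After event 2: A_seq=1254 A_ack=2000 B_seq=2000 B_ack=1089
After event 3: A_seq=1331 A_ack=2000 B_seq=2000 B_ack=1089
After event 4: A_seq=1331 A_ack=2000 B_seq=2000 B_ack=1331
After event 5: A_seq=1395 A_ack=2000 B_seq=2000 B_ack=1395

Answer: 1395 2000 2000 1395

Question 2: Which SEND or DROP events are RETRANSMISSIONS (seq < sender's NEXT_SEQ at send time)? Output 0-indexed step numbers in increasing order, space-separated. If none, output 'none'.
Answer: 4

Derivation:
Step 0: SEND seq=1000 -> fresh
Step 2: DROP seq=1089 -> fresh
Step 3: SEND seq=1254 -> fresh
Step 4: SEND seq=1089 -> retransmit
Step 5: SEND seq=1331 -> fresh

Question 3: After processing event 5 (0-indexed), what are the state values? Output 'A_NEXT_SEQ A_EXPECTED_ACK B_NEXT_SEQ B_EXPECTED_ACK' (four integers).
After event 0: A_seq=1089 A_ack=2000 B_seq=2000 B_ack=1089
After event 1: A_seq=1089 A_ack=2000 B_seq=2000 B_ack=1089
After event 2: A_seq=1254 A_ack=2000 B_seq=2000 B_ack=1089
After event 3: A_seq=1331 A_ack=2000 B_seq=2000 B_ack=1089
After event 4: A_seq=1331 A_ack=2000 B_seq=2000 B_ack=1331
After event 5: A_seq=1395 A_ack=2000 B_seq=2000 B_ack=1395

1395 2000 2000 1395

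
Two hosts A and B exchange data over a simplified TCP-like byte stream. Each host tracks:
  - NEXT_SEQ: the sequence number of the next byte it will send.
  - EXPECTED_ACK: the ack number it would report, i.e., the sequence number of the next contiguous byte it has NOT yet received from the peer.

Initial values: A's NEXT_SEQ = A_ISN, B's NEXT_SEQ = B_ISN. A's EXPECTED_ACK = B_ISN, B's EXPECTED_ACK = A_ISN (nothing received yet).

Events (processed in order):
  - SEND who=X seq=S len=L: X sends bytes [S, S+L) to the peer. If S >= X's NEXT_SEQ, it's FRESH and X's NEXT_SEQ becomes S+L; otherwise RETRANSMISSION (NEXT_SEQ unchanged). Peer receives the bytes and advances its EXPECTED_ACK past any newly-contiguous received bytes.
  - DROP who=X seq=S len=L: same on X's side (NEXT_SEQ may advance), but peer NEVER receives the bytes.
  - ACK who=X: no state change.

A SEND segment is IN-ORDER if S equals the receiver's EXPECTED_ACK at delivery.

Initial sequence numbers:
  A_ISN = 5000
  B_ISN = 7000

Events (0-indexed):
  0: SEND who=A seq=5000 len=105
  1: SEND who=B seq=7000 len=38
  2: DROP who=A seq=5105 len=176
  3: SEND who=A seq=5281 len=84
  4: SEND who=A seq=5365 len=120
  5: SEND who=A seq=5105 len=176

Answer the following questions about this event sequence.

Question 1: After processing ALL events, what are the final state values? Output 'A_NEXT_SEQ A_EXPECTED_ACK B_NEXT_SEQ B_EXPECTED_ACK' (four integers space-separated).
After event 0: A_seq=5105 A_ack=7000 B_seq=7000 B_ack=5105
After event 1: A_seq=5105 A_ack=7038 B_seq=7038 B_ack=5105
After event 2: A_seq=5281 A_ack=7038 B_seq=7038 B_ack=5105
After event 3: A_seq=5365 A_ack=7038 B_seq=7038 B_ack=5105
After event 4: A_seq=5485 A_ack=7038 B_seq=7038 B_ack=5105
After event 5: A_seq=5485 A_ack=7038 B_seq=7038 B_ack=5485

Answer: 5485 7038 7038 5485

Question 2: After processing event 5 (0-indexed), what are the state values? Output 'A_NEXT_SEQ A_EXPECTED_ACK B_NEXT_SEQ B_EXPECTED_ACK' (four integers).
After event 0: A_seq=5105 A_ack=7000 B_seq=7000 B_ack=5105
After event 1: A_seq=5105 A_ack=7038 B_seq=7038 B_ack=5105
After event 2: A_seq=5281 A_ack=7038 B_seq=7038 B_ack=5105
After event 3: A_seq=5365 A_ack=7038 B_seq=7038 B_ack=5105
After event 4: A_seq=5485 A_ack=7038 B_seq=7038 B_ack=5105
After event 5: A_seq=5485 A_ack=7038 B_seq=7038 B_ack=5485

5485 7038 7038 5485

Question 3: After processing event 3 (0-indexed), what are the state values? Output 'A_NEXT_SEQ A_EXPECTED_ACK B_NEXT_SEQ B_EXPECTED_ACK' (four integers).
After event 0: A_seq=5105 A_ack=7000 B_seq=7000 B_ack=5105
After event 1: A_seq=5105 A_ack=7038 B_seq=7038 B_ack=5105
After event 2: A_seq=5281 A_ack=7038 B_seq=7038 B_ack=5105
After event 3: A_seq=5365 A_ack=7038 B_seq=7038 B_ack=5105

5365 7038 7038 5105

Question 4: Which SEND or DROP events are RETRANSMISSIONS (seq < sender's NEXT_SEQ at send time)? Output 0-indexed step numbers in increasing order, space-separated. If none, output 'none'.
Step 0: SEND seq=5000 -> fresh
Step 1: SEND seq=7000 -> fresh
Step 2: DROP seq=5105 -> fresh
Step 3: SEND seq=5281 -> fresh
Step 4: SEND seq=5365 -> fresh
Step 5: SEND seq=5105 -> retransmit

Answer: 5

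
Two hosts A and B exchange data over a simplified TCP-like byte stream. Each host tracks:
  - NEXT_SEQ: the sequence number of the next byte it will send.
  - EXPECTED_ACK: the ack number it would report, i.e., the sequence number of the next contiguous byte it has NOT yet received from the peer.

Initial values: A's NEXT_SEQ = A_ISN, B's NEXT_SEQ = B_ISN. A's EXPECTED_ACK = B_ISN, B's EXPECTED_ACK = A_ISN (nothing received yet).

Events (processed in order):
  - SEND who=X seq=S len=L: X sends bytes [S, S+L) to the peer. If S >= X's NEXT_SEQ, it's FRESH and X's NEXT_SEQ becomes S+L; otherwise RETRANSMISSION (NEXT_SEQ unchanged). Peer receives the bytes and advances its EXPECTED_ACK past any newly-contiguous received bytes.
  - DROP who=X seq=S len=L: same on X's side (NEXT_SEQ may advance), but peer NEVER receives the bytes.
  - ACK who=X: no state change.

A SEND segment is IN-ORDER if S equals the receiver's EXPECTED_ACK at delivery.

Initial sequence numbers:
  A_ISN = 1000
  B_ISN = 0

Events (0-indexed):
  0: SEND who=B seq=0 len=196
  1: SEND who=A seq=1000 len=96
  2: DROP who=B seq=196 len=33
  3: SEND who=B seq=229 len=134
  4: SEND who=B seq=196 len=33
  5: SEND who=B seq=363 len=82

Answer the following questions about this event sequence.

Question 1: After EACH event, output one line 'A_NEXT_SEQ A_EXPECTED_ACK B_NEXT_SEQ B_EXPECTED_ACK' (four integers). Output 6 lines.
1000 196 196 1000
1096 196 196 1096
1096 196 229 1096
1096 196 363 1096
1096 363 363 1096
1096 445 445 1096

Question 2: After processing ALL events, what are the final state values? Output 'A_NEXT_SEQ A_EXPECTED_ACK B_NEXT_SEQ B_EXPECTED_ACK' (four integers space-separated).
After event 0: A_seq=1000 A_ack=196 B_seq=196 B_ack=1000
After event 1: A_seq=1096 A_ack=196 B_seq=196 B_ack=1096
After event 2: A_seq=1096 A_ack=196 B_seq=229 B_ack=1096
After event 3: A_seq=1096 A_ack=196 B_seq=363 B_ack=1096
After event 4: A_seq=1096 A_ack=363 B_seq=363 B_ack=1096
After event 5: A_seq=1096 A_ack=445 B_seq=445 B_ack=1096

Answer: 1096 445 445 1096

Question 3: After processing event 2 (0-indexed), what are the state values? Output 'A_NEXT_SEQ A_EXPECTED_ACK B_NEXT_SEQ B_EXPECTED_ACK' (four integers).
After event 0: A_seq=1000 A_ack=196 B_seq=196 B_ack=1000
After event 1: A_seq=1096 A_ack=196 B_seq=196 B_ack=1096
After event 2: A_seq=1096 A_ack=196 B_seq=229 B_ack=1096

1096 196 229 1096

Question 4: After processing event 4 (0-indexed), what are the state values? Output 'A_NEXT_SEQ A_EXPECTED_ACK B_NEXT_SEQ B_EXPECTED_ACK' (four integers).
After event 0: A_seq=1000 A_ack=196 B_seq=196 B_ack=1000
After event 1: A_seq=1096 A_ack=196 B_seq=196 B_ack=1096
After event 2: A_seq=1096 A_ack=196 B_seq=229 B_ack=1096
After event 3: A_seq=1096 A_ack=196 B_seq=363 B_ack=1096
After event 4: A_seq=1096 A_ack=363 B_seq=363 B_ack=1096

1096 363 363 1096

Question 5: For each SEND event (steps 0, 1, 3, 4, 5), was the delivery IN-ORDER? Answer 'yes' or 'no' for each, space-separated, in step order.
Step 0: SEND seq=0 -> in-order
Step 1: SEND seq=1000 -> in-order
Step 3: SEND seq=229 -> out-of-order
Step 4: SEND seq=196 -> in-order
Step 5: SEND seq=363 -> in-order

Answer: yes yes no yes yes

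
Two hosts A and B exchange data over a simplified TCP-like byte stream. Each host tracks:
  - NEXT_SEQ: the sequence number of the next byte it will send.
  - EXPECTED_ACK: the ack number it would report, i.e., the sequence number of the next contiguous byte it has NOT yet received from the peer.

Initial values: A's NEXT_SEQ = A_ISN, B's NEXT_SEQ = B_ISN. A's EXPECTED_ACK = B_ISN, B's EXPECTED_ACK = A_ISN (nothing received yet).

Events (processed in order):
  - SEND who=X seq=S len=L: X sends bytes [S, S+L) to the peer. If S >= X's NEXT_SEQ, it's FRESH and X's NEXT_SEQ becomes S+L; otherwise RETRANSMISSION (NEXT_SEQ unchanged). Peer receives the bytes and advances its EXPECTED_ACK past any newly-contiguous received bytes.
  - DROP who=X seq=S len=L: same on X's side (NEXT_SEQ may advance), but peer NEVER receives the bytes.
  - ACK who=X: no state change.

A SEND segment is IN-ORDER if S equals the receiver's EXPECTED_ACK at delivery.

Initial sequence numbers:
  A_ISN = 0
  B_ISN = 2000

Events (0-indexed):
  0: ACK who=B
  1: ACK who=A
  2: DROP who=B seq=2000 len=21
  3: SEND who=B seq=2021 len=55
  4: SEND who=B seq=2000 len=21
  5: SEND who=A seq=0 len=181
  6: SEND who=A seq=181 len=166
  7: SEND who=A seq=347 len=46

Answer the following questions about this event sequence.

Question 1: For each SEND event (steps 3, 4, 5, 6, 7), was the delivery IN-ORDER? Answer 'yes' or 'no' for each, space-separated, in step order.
Step 3: SEND seq=2021 -> out-of-order
Step 4: SEND seq=2000 -> in-order
Step 5: SEND seq=0 -> in-order
Step 6: SEND seq=181 -> in-order
Step 7: SEND seq=347 -> in-order

Answer: no yes yes yes yes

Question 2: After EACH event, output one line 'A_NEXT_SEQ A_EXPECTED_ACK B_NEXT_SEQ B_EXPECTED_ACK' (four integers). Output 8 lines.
0 2000 2000 0
0 2000 2000 0
0 2000 2021 0
0 2000 2076 0
0 2076 2076 0
181 2076 2076 181
347 2076 2076 347
393 2076 2076 393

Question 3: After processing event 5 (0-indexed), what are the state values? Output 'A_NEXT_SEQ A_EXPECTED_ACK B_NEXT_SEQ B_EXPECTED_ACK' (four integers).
After event 0: A_seq=0 A_ack=2000 B_seq=2000 B_ack=0
After event 1: A_seq=0 A_ack=2000 B_seq=2000 B_ack=0
After event 2: A_seq=0 A_ack=2000 B_seq=2021 B_ack=0
After event 3: A_seq=0 A_ack=2000 B_seq=2076 B_ack=0
After event 4: A_seq=0 A_ack=2076 B_seq=2076 B_ack=0
After event 5: A_seq=181 A_ack=2076 B_seq=2076 B_ack=181

181 2076 2076 181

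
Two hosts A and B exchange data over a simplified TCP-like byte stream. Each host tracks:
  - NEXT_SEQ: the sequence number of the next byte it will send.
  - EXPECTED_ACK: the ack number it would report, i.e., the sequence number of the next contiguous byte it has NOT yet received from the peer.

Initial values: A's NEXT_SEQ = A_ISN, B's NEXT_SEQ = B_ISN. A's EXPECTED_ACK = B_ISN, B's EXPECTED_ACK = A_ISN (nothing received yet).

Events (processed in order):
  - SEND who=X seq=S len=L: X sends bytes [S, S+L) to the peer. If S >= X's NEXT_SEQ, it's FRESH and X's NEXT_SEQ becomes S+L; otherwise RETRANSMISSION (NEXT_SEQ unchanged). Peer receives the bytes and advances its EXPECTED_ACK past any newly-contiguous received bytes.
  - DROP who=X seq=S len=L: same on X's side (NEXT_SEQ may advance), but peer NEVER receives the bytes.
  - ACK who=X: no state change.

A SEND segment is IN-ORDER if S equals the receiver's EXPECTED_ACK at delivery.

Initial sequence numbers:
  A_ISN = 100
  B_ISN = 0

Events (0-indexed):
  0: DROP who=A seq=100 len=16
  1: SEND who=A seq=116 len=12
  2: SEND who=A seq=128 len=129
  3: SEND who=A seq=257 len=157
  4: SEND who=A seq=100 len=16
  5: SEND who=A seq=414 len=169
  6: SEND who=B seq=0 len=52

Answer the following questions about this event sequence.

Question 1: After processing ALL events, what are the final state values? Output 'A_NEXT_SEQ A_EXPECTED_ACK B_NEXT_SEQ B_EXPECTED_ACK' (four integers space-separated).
After event 0: A_seq=116 A_ack=0 B_seq=0 B_ack=100
After event 1: A_seq=128 A_ack=0 B_seq=0 B_ack=100
After event 2: A_seq=257 A_ack=0 B_seq=0 B_ack=100
After event 3: A_seq=414 A_ack=0 B_seq=0 B_ack=100
After event 4: A_seq=414 A_ack=0 B_seq=0 B_ack=414
After event 5: A_seq=583 A_ack=0 B_seq=0 B_ack=583
After event 6: A_seq=583 A_ack=52 B_seq=52 B_ack=583

Answer: 583 52 52 583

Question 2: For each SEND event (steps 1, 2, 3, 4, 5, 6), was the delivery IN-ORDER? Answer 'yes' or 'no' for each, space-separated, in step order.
Step 1: SEND seq=116 -> out-of-order
Step 2: SEND seq=128 -> out-of-order
Step 3: SEND seq=257 -> out-of-order
Step 4: SEND seq=100 -> in-order
Step 5: SEND seq=414 -> in-order
Step 6: SEND seq=0 -> in-order

Answer: no no no yes yes yes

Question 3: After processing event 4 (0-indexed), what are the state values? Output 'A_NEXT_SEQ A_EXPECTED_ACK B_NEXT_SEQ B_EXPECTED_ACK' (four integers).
After event 0: A_seq=116 A_ack=0 B_seq=0 B_ack=100
After event 1: A_seq=128 A_ack=0 B_seq=0 B_ack=100
After event 2: A_seq=257 A_ack=0 B_seq=0 B_ack=100
After event 3: A_seq=414 A_ack=0 B_seq=0 B_ack=100
After event 4: A_seq=414 A_ack=0 B_seq=0 B_ack=414

414 0 0 414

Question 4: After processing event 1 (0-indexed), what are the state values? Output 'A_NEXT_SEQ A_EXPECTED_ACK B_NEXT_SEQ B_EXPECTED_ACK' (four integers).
After event 0: A_seq=116 A_ack=0 B_seq=0 B_ack=100
After event 1: A_seq=128 A_ack=0 B_seq=0 B_ack=100

128 0 0 100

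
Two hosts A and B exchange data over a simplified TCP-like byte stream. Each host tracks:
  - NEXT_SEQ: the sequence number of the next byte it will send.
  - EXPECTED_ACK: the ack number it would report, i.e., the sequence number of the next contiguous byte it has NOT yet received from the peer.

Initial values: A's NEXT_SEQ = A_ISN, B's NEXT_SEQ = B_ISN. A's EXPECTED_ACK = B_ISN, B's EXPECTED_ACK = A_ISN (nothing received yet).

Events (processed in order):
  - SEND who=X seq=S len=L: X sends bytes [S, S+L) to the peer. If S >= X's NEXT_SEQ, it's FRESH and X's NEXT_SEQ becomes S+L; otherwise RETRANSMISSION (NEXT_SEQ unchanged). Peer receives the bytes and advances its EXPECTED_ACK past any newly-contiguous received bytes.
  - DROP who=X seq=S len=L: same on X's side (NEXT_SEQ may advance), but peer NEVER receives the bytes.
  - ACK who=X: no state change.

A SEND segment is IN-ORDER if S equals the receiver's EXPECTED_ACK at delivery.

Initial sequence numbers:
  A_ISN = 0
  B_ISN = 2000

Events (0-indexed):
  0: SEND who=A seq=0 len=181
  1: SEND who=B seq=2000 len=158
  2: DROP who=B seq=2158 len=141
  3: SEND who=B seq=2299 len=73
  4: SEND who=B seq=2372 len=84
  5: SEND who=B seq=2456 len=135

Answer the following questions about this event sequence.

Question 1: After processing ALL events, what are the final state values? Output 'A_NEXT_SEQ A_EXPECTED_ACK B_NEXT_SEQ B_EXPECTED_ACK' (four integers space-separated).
Answer: 181 2158 2591 181

Derivation:
After event 0: A_seq=181 A_ack=2000 B_seq=2000 B_ack=181
After event 1: A_seq=181 A_ack=2158 B_seq=2158 B_ack=181
After event 2: A_seq=181 A_ack=2158 B_seq=2299 B_ack=181
After event 3: A_seq=181 A_ack=2158 B_seq=2372 B_ack=181
After event 4: A_seq=181 A_ack=2158 B_seq=2456 B_ack=181
After event 5: A_seq=181 A_ack=2158 B_seq=2591 B_ack=181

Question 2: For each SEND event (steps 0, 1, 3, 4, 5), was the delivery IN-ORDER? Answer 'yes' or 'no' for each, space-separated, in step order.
Step 0: SEND seq=0 -> in-order
Step 1: SEND seq=2000 -> in-order
Step 3: SEND seq=2299 -> out-of-order
Step 4: SEND seq=2372 -> out-of-order
Step 5: SEND seq=2456 -> out-of-order

Answer: yes yes no no no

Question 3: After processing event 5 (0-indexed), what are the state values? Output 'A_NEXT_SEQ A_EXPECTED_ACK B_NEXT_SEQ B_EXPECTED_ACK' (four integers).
After event 0: A_seq=181 A_ack=2000 B_seq=2000 B_ack=181
After event 1: A_seq=181 A_ack=2158 B_seq=2158 B_ack=181
After event 2: A_seq=181 A_ack=2158 B_seq=2299 B_ack=181
After event 3: A_seq=181 A_ack=2158 B_seq=2372 B_ack=181
After event 4: A_seq=181 A_ack=2158 B_seq=2456 B_ack=181
After event 5: A_seq=181 A_ack=2158 B_seq=2591 B_ack=181

181 2158 2591 181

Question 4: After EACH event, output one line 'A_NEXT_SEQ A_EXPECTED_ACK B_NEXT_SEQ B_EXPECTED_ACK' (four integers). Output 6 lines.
181 2000 2000 181
181 2158 2158 181
181 2158 2299 181
181 2158 2372 181
181 2158 2456 181
181 2158 2591 181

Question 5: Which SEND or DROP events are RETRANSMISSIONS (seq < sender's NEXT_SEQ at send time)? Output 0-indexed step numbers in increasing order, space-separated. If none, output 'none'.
Answer: none

Derivation:
Step 0: SEND seq=0 -> fresh
Step 1: SEND seq=2000 -> fresh
Step 2: DROP seq=2158 -> fresh
Step 3: SEND seq=2299 -> fresh
Step 4: SEND seq=2372 -> fresh
Step 5: SEND seq=2456 -> fresh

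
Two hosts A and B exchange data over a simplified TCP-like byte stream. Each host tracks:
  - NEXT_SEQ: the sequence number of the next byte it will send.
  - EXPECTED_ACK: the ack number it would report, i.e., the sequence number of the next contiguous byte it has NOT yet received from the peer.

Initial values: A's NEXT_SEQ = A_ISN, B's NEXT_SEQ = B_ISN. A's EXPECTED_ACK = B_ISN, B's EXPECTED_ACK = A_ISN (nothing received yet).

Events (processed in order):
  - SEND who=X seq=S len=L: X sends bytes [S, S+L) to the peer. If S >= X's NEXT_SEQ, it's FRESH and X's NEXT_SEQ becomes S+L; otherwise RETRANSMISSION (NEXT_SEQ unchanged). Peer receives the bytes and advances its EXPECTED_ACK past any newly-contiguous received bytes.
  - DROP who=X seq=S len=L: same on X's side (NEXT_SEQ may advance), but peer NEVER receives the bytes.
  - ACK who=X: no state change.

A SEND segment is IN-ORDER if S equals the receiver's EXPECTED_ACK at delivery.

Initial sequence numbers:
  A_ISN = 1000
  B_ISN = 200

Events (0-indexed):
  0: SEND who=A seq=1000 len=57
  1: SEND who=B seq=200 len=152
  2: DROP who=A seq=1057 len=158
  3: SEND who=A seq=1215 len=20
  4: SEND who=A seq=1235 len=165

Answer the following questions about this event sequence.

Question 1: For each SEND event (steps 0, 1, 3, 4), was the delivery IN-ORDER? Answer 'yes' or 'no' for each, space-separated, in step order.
Step 0: SEND seq=1000 -> in-order
Step 1: SEND seq=200 -> in-order
Step 3: SEND seq=1215 -> out-of-order
Step 4: SEND seq=1235 -> out-of-order

Answer: yes yes no no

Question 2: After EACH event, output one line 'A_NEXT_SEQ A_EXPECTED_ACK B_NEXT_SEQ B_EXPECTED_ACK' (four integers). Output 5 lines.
1057 200 200 1057
1057 352 352 1057
1215 352 352 1057
1235 352 352 1057
1400 352 352 1057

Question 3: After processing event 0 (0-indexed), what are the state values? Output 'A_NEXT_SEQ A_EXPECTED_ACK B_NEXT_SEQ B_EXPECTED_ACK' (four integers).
After event 0: A_seq=1057 A_ack=200 B_seq=200 B_ack=1057

1057 200 200 1057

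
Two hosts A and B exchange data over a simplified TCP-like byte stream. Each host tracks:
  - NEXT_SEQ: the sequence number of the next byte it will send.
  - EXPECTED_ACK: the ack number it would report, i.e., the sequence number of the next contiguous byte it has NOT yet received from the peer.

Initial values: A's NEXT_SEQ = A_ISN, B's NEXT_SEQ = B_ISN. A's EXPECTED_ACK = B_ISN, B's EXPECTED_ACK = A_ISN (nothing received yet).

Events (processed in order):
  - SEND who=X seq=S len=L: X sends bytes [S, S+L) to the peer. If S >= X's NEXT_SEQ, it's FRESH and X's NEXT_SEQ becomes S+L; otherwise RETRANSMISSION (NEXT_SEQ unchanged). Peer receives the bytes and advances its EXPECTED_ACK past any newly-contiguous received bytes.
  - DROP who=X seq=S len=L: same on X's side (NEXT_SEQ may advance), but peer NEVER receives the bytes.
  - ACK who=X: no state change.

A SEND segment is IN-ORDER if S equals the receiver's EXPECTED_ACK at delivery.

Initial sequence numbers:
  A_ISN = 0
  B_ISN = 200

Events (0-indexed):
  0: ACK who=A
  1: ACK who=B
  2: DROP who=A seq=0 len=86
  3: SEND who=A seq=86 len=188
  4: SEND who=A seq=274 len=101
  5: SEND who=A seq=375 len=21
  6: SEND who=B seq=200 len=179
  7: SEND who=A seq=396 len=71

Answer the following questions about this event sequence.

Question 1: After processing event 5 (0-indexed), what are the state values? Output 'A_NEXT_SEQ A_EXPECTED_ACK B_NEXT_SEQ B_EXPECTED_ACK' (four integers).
After event 0: A_seq=0 A_ack=200 B_seq=200 B_ack=0
After event 1: A_seq=0 A_ack=200 B_seq=200 B_ack=0
After event 2: A_seq=86 A_ack=200 B_seq=200 B_ack=0
After event 3: A_seq=274 A_ack=200 B_seq=200 B_ack=0
After event 4: A_seq=375 A_ack=200 B_seq=200 B_ack=0
After event 5: A_seq=396 A_ack=200 B_seq=200 B_ack=0

396 200 200 0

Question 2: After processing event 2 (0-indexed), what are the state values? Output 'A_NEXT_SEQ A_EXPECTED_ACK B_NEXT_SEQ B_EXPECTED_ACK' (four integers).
After event 0: A_seq=0 A_ack=200 B_seq=200 B_ack=0
After event 1: A_seq=0 A_ack=200 B_seq=200 B_ack=0
After event 2: A_seq=86 A_ack=200 B_seq=200 B_ack=0

86 200 200 0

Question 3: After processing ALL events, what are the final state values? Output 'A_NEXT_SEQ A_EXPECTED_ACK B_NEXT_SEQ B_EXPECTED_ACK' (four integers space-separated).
After event 0: A_seq=0 A_ack=200 B_seq=200 B_ack=0
After event 1: A_seq=0 A_ack=200 B_seq=200 B_ack=0
After event 2: A_seq=86 A_ack=200 B_seq=200 B_ack=0
After event 3: A_seq=274 A_ack=200 B_seq=200 B_ack=0
After event 4: A_seq=375 A_ack=200 B_seq=200 B_ack=0
After event 5: A_seq=396 A_ack=200 B_seq=200 B_ack=0
After event 6: A_seq=396 A_ack=379 B_seq=379 B_ack=0
After event 7: A_seq=467 A_ack=379 B_seq=379 B_ack=0

Answer: 467 379 379 0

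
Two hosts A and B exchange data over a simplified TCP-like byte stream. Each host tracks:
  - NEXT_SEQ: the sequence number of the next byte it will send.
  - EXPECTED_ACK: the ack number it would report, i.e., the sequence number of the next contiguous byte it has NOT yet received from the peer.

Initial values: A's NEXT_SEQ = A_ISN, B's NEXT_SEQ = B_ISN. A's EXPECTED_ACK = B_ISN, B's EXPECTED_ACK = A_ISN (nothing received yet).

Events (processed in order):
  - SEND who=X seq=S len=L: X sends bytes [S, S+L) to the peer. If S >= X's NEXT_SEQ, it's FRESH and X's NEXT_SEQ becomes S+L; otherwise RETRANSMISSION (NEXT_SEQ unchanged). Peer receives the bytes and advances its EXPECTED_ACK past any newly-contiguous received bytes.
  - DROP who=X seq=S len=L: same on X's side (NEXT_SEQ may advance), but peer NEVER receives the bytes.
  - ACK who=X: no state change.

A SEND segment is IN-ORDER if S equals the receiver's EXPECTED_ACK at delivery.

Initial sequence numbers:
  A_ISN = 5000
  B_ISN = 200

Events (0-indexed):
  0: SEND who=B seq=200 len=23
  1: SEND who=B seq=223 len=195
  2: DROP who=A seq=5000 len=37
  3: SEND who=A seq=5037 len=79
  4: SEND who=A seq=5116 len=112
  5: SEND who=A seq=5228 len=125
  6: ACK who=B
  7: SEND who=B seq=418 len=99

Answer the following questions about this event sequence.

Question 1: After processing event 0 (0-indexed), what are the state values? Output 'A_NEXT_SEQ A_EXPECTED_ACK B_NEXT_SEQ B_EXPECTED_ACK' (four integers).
After event 0: A_seq=5000 A_ack=223 B_seq=223 B_ack=5000

5000 223 223 5000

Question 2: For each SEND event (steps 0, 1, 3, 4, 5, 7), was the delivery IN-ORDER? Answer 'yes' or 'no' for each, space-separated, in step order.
Step 0: SEND seq=200 -> in-order
Step 1: SEND seq=223 -> in-order
Step 3: SEND seq=5037 -> out-of-order
Step 4: SEND seq=5116 -> out-of-order
Step 5: SEND seq=5228 -> out-of-order
Step 7: SEND seq=418 -> in-order

Answer: yes yes no no no yes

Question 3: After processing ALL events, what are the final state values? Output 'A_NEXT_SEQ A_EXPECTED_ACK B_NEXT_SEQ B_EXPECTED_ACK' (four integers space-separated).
After event 0: A_seq=5000 A_ack=223 B_seq=223 B_ack=5000
After event 1: A_seq=5000 A_ack=418 B_seq=418 B_ack=5000
After event 2: A_seq=5037 A_ack=418 B_seq=418 B_ack=5000
After event 3: A_seq=5116 A_ack=418 B_seq=418 B_ack=5000
After event 4: A_seq=5228 A_ack=418 B_seq=418 B_ack=5000
After event 5: A_seq=5353 A_ack=418 B_seq=418 B_ack=5000
After event 6: A_seq=5353 A_ack=418 B_seq=418 B_ack=5000
After event 7: A_seq=5353 A_ack=517 B_seq=517 B_ack=5000

Answer: 5353 517 517 5000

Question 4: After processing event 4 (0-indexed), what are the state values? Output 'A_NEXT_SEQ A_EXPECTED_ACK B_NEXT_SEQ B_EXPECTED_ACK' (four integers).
After event 0: A_seq=5000 A_ack=223 B_seq=223 B_ack=5000
After event 1: A_seq=5000 A_ack=418 B_seq=418 B_ack=5000
After event 2: A_seq=5037 A_ack=418 B_seq=418 B_ack=5000
After event 3: A_seq=5116 A_ack=418 B_seq=418 B_ack=5000
After event 4: A_seq=5228 A_ack=418 B_seq=418 B_ack=5000

5228 418 418 5000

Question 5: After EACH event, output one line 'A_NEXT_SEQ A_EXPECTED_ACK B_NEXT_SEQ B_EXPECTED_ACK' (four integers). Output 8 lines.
5000 223 223 5000
5000 418 418 5000
5037 418 418 5000
5116 418 418 5000
5228 418 418 5000
5353 418 418 5000
5353 418 418 5000
5353 517 517 5000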